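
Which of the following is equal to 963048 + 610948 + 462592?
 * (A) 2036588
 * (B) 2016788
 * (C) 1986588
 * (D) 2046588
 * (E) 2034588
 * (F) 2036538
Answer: A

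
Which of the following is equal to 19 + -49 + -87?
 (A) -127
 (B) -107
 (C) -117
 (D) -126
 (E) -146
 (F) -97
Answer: C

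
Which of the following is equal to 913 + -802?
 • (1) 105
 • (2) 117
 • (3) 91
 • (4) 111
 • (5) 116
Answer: 4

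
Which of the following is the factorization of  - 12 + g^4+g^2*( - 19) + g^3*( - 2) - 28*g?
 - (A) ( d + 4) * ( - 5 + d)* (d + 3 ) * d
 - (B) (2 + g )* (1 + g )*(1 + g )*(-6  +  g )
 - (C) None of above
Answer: B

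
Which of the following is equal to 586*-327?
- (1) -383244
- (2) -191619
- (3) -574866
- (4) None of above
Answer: 4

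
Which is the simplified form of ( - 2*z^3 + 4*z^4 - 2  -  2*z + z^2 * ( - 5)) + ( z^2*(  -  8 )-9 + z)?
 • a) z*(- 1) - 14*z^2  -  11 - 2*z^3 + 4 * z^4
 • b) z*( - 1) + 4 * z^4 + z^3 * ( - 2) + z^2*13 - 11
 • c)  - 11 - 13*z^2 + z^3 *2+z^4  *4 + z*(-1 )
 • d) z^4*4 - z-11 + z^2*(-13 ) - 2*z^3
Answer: d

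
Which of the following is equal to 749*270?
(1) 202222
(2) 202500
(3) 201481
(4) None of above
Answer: 4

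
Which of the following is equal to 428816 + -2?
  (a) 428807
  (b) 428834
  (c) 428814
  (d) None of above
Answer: c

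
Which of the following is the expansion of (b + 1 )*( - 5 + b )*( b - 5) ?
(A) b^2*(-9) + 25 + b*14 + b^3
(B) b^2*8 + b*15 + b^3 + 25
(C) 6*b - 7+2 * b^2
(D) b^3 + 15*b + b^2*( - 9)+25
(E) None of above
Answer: D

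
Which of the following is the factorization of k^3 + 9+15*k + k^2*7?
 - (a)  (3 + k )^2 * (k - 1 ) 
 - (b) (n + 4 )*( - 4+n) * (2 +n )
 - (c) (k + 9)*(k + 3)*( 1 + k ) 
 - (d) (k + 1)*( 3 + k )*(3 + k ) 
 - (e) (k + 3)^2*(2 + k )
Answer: d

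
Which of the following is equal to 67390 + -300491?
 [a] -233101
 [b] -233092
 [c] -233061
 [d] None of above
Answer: a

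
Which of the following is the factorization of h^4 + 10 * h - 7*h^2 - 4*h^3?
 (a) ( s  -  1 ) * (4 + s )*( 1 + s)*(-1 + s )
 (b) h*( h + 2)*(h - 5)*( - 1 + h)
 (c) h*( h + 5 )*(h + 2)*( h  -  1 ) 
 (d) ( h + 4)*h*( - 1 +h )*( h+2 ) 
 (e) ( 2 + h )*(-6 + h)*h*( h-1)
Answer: b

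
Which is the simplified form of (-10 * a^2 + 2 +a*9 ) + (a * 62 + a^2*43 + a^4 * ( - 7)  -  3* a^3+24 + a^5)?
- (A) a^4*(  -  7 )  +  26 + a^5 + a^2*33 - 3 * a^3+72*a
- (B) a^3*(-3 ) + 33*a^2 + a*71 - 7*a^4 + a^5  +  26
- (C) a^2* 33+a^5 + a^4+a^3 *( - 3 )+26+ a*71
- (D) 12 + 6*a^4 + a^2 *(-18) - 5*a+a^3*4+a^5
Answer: B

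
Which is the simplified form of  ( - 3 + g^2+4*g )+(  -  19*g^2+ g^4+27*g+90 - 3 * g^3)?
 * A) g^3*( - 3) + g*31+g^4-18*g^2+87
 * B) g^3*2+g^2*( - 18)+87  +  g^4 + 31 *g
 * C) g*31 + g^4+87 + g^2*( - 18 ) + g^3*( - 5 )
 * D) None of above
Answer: A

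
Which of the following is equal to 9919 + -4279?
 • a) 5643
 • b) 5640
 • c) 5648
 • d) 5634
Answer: b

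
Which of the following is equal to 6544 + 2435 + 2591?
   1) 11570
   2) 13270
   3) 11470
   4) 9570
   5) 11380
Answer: 1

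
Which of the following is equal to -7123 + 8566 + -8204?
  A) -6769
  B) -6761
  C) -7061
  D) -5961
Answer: B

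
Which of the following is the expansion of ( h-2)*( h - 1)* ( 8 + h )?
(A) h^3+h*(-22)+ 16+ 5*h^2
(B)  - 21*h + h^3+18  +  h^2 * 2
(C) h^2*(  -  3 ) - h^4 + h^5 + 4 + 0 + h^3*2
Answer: A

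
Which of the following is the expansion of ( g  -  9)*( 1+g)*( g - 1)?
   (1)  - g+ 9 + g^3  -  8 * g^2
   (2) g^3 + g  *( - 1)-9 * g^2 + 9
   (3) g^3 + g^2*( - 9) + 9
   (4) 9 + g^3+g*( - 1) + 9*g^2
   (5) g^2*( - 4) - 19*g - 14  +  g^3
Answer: 2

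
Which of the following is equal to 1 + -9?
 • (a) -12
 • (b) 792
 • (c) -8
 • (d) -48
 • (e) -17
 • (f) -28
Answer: c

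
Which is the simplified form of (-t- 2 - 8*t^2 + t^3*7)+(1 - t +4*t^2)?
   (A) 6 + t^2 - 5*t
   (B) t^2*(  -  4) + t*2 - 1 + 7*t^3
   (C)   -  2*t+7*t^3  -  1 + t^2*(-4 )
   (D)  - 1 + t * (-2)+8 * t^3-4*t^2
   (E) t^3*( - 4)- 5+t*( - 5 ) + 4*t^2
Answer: C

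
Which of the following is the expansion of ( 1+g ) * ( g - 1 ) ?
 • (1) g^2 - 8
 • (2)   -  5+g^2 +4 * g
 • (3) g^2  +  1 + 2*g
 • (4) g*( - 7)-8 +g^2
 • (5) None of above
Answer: 5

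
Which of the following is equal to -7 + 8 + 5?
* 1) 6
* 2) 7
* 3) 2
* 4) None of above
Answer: 1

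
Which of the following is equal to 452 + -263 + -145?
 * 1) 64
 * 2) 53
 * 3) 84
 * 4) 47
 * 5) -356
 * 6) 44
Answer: 6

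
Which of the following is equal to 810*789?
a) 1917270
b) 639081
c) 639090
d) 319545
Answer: c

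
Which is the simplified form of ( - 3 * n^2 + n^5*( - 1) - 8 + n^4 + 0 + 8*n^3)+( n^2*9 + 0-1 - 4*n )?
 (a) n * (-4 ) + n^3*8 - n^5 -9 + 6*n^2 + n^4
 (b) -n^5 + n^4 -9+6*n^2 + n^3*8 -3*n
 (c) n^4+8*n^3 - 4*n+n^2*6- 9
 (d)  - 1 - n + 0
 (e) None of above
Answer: a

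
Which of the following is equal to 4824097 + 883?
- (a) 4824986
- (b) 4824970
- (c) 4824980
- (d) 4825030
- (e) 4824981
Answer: c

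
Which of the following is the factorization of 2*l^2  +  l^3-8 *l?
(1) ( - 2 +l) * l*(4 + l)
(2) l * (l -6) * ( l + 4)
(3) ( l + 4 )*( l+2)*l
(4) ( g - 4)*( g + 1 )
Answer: 1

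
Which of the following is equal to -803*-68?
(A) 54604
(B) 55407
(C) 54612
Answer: A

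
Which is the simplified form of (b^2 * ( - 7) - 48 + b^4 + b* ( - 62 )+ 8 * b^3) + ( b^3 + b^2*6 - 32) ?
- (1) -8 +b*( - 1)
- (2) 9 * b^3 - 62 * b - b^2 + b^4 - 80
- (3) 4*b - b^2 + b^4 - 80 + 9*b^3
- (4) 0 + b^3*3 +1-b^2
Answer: 2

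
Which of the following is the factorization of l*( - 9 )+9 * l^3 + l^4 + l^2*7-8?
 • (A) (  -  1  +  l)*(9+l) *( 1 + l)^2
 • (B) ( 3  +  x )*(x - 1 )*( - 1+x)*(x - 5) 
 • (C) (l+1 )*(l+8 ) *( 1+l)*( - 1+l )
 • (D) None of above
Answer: C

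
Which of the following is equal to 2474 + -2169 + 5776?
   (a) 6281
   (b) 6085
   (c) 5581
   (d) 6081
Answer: d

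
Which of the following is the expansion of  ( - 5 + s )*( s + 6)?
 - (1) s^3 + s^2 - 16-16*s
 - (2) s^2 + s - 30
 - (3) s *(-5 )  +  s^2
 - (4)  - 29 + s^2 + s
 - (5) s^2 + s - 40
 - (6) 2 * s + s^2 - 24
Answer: 2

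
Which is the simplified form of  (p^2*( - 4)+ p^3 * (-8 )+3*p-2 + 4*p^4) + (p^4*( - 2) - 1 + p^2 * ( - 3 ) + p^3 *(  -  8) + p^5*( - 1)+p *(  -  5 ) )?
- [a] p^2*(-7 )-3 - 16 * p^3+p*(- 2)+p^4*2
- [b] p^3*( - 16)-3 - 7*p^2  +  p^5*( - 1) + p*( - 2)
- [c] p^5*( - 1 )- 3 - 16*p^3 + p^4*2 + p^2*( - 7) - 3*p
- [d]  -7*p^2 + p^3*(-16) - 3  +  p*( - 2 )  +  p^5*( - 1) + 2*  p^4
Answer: d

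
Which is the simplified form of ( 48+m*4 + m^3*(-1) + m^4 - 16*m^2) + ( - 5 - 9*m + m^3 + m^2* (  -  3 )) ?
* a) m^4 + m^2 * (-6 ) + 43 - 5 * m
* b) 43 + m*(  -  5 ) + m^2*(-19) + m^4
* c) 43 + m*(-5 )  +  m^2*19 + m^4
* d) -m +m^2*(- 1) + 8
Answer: b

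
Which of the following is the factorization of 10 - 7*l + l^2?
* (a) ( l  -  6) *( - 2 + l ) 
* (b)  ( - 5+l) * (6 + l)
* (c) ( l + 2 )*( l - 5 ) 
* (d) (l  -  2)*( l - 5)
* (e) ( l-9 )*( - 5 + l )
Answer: d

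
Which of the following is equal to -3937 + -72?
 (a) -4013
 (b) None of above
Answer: b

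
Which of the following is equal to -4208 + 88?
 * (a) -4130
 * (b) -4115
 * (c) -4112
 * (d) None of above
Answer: d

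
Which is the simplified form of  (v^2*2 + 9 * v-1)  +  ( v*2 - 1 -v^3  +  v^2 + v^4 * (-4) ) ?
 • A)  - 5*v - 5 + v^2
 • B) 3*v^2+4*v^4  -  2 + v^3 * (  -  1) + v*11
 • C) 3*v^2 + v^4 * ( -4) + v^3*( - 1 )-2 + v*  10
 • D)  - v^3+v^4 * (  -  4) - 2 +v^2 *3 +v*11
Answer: D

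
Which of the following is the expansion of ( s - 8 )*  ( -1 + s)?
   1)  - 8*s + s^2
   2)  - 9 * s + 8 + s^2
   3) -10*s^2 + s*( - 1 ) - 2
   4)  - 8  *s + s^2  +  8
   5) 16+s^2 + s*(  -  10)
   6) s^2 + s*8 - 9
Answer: 2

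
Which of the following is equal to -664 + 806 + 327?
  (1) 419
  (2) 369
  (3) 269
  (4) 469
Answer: 4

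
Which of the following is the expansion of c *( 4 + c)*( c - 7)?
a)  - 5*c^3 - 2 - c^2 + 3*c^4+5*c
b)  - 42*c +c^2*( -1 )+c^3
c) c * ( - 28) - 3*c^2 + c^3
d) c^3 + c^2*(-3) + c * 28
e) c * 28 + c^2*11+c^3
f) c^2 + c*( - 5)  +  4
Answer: c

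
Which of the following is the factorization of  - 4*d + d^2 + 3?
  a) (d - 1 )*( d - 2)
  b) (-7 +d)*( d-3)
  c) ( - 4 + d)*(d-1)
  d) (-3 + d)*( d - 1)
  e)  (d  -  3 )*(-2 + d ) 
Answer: d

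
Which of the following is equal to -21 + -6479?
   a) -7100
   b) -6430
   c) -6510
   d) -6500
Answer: d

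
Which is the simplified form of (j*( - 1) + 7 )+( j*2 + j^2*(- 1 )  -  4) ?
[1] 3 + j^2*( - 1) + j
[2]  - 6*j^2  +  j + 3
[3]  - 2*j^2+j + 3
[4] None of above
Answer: 1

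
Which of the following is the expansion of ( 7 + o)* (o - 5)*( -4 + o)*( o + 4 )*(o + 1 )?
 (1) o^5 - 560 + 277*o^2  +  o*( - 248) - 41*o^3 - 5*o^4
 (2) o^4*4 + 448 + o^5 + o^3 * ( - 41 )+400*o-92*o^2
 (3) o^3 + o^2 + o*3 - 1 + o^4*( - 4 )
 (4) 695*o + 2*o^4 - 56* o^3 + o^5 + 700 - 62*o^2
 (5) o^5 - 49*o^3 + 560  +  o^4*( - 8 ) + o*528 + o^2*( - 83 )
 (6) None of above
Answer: 6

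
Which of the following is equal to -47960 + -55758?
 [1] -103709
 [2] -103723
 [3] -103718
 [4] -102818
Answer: 3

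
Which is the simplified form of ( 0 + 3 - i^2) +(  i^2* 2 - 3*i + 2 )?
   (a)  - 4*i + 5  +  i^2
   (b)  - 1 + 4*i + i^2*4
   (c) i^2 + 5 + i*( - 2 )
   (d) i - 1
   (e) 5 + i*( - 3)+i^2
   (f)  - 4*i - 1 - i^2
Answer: e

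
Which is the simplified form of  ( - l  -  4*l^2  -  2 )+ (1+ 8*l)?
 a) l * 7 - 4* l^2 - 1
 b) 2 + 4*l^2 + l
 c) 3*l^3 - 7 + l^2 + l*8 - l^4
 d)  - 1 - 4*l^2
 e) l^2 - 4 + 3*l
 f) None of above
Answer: a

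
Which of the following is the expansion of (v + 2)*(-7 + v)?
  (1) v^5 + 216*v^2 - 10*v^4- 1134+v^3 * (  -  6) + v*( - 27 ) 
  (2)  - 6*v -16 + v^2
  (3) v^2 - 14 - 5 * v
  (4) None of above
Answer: 3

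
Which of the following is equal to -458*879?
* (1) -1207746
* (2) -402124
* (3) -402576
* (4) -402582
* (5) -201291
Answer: 4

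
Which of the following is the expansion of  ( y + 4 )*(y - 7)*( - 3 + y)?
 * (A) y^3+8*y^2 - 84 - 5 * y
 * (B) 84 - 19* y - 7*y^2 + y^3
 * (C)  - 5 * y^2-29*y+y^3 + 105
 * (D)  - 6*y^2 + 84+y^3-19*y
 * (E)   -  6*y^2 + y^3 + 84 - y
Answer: D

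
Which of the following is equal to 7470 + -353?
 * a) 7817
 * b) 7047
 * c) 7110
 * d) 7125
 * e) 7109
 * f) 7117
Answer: f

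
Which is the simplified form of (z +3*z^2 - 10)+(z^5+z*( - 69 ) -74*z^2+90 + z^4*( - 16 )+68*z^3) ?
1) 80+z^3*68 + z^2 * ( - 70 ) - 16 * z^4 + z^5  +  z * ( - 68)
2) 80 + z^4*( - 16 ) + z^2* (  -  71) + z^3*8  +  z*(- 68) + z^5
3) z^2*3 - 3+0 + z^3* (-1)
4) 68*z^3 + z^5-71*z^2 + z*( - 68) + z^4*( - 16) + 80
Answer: 4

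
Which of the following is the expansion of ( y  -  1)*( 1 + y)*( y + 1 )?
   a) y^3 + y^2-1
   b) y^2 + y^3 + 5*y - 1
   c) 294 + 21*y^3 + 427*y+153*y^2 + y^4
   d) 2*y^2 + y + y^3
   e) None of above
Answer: e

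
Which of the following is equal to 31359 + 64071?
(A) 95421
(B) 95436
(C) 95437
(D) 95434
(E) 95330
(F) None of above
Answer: F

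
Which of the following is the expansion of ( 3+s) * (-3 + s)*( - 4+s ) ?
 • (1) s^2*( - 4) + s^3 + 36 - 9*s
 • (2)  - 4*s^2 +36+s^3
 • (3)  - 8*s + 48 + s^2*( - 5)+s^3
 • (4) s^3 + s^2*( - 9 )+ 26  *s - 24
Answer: 1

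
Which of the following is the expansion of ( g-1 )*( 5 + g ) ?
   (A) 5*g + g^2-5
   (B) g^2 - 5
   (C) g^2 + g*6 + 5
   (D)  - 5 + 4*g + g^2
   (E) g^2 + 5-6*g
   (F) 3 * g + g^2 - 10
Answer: D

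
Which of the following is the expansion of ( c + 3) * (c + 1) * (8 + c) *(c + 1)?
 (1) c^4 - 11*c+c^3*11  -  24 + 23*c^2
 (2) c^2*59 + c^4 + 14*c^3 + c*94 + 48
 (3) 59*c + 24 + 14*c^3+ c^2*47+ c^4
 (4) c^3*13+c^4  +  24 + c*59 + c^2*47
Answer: 4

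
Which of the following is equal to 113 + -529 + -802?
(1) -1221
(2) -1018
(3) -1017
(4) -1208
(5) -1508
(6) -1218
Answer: 6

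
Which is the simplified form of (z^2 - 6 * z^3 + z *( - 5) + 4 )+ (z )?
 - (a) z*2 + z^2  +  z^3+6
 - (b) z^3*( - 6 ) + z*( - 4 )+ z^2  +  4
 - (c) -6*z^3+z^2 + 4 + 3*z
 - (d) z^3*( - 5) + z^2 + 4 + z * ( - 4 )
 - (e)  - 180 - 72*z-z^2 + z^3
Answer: b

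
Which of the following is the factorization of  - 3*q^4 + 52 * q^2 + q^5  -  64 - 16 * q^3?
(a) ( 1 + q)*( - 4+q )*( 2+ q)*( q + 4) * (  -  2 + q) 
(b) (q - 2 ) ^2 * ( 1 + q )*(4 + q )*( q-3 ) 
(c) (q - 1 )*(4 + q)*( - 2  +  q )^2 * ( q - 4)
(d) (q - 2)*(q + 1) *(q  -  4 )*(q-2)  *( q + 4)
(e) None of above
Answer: d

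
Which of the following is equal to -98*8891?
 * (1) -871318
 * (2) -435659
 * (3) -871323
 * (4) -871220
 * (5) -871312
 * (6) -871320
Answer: 1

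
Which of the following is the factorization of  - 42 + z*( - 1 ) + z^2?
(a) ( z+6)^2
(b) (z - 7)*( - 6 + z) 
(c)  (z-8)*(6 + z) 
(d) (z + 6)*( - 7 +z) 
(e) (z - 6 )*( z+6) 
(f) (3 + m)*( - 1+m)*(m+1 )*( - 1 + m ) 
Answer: d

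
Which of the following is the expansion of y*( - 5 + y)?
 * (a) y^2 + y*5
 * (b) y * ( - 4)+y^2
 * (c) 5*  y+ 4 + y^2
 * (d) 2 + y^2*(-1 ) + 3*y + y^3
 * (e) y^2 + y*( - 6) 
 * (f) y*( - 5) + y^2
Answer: f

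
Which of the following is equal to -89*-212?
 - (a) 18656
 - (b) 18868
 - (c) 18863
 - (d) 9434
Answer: b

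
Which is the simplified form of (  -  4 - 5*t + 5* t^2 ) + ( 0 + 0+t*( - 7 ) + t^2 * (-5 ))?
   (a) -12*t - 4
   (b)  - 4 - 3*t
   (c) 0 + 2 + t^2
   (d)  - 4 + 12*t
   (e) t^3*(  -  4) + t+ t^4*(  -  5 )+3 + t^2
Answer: a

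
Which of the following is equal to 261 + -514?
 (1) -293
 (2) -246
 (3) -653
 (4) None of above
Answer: 4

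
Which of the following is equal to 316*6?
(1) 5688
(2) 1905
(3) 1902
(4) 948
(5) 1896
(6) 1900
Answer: 5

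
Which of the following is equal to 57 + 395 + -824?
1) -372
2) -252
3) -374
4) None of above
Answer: 1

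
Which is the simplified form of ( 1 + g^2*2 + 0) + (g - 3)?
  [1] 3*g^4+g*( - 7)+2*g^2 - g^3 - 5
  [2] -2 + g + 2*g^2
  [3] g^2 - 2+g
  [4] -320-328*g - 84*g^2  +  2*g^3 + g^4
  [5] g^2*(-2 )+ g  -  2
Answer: 2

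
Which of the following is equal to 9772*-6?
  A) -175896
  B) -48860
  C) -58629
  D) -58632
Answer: D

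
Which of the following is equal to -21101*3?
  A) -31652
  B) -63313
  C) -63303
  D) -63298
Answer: C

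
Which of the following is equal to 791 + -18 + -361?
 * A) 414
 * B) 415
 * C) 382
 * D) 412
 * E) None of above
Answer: D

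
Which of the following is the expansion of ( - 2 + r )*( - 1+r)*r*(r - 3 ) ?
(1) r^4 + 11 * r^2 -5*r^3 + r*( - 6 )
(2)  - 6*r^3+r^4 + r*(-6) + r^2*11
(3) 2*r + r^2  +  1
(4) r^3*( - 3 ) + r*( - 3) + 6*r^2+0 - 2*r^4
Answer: 2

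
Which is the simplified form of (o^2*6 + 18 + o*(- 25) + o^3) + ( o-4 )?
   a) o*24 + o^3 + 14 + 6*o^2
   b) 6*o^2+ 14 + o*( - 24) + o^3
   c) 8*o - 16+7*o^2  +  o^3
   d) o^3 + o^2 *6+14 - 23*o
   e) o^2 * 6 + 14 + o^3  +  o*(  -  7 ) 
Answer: b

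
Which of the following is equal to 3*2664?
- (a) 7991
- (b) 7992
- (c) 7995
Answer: b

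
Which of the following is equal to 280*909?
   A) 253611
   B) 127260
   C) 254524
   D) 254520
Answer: D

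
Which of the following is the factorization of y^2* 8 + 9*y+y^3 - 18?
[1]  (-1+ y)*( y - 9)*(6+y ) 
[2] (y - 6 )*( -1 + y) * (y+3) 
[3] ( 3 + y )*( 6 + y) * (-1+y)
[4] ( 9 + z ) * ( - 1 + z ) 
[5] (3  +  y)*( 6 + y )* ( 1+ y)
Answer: 3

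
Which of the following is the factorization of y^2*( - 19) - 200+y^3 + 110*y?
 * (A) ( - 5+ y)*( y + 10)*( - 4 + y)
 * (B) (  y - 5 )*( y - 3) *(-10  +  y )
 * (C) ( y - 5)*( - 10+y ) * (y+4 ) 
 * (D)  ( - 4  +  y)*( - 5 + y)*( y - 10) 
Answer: D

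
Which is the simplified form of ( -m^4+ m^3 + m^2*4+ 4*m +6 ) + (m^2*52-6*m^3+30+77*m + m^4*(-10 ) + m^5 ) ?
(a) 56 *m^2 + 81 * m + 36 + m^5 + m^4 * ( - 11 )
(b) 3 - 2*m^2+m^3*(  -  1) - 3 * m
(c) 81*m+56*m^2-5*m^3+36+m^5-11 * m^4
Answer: c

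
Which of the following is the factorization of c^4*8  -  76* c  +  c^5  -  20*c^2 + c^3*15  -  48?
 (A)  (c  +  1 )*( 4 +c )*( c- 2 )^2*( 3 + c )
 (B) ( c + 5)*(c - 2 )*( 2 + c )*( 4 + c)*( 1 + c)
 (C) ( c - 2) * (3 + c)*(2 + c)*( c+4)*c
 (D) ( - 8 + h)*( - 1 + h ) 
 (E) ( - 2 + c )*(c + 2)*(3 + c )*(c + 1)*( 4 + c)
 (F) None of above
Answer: E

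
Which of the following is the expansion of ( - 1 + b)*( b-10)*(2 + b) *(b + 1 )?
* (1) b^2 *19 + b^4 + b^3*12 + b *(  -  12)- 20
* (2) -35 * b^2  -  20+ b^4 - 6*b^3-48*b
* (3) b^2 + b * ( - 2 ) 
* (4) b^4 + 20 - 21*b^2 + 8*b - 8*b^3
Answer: 4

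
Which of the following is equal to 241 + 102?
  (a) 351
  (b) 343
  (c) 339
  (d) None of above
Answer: b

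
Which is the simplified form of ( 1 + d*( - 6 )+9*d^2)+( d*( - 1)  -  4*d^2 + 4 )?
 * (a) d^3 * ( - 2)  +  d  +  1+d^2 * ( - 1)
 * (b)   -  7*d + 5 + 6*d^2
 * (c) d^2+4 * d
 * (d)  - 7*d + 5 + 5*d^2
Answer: d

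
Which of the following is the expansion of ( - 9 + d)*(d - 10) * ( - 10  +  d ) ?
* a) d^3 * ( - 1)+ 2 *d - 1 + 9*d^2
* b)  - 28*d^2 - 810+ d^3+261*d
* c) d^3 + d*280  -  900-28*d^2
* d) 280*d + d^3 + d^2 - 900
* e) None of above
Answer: e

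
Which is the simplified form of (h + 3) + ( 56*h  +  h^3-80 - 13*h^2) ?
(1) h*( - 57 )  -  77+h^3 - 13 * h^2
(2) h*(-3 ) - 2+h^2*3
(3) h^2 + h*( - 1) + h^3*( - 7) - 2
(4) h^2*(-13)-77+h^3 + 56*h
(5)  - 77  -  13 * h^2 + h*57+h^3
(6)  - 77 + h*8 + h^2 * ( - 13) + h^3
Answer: 5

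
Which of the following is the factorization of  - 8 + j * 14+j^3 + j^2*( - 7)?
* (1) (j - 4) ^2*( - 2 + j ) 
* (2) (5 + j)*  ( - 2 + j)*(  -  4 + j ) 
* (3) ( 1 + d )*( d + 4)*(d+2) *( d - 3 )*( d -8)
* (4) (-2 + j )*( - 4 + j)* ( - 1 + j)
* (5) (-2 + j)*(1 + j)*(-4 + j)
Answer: 4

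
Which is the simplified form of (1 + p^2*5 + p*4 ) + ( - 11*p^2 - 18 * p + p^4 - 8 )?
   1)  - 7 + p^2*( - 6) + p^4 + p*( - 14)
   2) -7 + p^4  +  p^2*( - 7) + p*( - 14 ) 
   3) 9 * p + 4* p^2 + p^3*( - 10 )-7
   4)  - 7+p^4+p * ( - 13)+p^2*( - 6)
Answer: 1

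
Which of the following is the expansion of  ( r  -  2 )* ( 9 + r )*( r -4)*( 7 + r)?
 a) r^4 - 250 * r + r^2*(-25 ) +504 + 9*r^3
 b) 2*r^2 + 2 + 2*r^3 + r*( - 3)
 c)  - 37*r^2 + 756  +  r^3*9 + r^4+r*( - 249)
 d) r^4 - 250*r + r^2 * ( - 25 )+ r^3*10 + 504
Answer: d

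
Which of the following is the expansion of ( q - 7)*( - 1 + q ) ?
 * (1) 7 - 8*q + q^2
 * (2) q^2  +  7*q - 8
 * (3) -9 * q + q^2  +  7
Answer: 1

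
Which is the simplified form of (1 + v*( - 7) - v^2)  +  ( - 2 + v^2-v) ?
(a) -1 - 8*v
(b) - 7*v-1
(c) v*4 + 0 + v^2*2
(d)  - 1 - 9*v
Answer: a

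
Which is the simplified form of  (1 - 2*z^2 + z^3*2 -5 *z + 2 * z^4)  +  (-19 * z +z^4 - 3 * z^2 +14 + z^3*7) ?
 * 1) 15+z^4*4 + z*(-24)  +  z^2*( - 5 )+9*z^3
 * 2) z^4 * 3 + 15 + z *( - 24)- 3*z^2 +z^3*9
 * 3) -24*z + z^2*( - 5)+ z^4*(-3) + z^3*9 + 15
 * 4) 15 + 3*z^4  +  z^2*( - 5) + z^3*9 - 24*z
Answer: 4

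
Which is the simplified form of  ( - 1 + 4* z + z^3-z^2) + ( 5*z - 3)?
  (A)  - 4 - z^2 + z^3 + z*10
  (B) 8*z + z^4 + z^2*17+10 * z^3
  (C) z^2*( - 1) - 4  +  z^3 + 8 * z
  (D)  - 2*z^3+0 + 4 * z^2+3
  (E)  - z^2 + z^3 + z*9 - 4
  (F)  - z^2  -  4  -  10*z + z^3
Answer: E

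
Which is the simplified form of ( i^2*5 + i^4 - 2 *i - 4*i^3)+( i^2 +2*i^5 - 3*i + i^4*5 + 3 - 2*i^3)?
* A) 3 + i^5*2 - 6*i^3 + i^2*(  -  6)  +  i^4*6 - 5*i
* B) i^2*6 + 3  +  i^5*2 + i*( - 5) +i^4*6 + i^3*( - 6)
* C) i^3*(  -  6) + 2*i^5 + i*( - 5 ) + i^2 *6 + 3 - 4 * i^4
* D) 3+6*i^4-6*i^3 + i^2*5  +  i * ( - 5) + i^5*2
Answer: B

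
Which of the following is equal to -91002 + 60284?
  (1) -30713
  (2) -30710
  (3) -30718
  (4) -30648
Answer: 3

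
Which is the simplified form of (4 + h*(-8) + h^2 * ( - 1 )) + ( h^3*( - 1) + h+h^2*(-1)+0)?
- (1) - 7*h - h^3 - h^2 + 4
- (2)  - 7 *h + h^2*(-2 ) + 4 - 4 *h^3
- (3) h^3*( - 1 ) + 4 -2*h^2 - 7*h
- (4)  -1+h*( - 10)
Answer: 3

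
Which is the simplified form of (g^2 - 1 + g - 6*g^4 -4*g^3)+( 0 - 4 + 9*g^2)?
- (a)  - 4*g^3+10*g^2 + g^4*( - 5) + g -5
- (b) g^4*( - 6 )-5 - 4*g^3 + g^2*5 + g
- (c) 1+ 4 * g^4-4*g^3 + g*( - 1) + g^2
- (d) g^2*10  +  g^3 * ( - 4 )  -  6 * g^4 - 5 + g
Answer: d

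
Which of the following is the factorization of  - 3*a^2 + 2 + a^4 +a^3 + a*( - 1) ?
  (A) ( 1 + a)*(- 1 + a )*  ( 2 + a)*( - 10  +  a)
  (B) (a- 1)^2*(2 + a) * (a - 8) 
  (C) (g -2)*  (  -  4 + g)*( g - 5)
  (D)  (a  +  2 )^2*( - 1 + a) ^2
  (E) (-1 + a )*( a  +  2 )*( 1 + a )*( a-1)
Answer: E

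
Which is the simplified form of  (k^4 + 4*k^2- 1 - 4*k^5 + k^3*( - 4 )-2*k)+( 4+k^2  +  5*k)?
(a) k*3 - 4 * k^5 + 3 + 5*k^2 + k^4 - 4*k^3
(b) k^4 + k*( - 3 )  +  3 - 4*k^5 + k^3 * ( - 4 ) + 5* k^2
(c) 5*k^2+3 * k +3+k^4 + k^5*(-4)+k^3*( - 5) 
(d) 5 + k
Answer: a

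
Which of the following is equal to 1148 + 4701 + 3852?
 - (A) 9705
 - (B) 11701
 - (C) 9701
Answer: C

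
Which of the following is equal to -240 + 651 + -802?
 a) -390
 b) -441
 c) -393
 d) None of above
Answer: d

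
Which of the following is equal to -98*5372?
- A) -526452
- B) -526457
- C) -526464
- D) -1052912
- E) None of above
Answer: E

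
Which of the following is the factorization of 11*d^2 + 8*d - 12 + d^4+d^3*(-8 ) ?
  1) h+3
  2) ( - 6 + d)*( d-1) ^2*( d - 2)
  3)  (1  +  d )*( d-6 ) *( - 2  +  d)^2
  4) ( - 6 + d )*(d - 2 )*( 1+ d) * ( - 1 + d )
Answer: 4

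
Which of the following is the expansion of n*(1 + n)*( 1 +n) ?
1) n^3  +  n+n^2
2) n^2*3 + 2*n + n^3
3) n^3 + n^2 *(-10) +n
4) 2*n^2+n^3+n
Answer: 4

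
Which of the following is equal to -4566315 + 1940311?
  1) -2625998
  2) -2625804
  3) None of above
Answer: 3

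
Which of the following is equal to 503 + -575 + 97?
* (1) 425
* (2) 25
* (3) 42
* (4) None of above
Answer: 2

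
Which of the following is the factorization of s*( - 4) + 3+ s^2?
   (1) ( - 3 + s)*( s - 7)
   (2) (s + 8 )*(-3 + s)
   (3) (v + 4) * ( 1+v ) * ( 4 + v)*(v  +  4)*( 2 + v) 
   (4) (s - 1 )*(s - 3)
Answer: 4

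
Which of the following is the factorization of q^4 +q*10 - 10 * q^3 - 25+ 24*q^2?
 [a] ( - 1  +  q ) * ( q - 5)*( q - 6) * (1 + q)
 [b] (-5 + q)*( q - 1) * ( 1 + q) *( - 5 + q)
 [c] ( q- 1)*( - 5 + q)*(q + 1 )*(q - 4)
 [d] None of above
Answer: b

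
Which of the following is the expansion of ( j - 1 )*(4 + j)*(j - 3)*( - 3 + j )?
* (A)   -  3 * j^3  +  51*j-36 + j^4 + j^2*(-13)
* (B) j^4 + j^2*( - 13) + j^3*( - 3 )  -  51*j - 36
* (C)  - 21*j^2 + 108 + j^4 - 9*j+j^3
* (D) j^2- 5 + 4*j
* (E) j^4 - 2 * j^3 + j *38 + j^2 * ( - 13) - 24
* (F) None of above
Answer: A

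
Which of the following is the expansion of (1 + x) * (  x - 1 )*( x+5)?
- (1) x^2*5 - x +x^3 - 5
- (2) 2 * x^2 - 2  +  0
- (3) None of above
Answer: 1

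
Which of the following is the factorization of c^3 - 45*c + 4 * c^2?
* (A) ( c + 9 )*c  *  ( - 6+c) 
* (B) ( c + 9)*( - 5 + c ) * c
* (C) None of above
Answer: B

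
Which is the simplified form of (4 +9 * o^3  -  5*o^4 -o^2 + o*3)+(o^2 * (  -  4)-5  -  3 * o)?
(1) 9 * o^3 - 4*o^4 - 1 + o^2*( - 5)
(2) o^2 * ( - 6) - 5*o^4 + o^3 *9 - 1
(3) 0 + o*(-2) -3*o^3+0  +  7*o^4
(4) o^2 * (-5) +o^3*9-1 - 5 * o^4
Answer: 4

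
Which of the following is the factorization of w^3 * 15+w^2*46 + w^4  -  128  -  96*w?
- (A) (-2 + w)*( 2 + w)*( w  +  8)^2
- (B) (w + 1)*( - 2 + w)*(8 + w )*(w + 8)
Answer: B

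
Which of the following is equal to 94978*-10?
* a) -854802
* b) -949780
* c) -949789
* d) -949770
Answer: b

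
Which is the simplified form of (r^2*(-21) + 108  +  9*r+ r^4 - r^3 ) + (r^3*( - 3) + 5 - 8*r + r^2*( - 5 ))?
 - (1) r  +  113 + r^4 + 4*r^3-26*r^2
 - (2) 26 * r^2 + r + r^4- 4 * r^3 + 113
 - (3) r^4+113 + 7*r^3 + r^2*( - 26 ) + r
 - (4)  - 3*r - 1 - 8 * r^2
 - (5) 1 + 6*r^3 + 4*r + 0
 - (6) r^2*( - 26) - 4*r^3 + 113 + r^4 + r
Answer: 6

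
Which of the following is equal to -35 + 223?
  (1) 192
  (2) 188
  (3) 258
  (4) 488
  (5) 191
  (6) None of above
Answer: 2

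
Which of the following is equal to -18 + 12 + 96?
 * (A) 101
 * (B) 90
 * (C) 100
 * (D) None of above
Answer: B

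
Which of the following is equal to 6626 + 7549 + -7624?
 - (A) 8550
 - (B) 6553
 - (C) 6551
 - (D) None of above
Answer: C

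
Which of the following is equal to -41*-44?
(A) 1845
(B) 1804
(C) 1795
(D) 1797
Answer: B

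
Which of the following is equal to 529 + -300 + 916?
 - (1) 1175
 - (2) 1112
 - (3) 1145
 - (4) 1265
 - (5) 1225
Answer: 3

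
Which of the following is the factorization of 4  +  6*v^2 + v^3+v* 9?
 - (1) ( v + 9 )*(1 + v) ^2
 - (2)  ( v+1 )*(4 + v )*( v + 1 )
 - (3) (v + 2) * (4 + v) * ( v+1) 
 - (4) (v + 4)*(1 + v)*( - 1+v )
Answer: 2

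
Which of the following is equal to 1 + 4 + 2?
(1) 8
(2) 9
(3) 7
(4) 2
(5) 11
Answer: 3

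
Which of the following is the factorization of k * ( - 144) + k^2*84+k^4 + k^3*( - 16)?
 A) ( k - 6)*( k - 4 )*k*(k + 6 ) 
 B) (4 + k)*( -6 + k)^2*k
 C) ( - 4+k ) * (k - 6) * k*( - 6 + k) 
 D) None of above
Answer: C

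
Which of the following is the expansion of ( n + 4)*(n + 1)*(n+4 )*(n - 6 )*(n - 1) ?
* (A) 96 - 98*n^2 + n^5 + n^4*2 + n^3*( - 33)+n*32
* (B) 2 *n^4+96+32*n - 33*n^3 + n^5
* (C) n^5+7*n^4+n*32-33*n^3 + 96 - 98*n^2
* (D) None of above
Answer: A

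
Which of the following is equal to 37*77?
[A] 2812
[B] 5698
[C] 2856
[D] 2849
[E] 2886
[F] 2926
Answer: D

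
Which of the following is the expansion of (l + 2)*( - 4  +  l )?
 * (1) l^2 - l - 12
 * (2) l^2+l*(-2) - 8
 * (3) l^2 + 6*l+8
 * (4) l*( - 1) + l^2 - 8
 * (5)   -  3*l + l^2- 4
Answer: 2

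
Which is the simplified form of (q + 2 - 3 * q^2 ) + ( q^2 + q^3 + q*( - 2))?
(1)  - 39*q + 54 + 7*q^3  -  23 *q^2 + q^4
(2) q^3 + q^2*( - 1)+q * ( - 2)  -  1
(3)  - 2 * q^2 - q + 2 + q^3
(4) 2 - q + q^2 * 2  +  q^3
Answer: 3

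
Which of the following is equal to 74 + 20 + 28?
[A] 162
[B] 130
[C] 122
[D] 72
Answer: C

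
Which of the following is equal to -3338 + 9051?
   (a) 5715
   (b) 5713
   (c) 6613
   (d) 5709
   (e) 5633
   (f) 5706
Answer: b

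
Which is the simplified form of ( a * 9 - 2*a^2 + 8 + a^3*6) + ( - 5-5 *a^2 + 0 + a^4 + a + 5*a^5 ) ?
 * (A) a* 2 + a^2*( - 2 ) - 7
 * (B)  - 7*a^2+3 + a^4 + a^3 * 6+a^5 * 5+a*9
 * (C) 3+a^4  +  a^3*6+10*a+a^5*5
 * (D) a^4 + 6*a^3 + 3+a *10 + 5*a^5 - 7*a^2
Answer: D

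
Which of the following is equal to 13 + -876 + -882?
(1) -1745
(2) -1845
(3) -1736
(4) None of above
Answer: 1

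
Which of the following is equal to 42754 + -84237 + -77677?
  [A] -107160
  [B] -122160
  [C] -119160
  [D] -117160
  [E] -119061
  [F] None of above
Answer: C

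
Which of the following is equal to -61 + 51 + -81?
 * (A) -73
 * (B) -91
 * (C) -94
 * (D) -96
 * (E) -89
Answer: B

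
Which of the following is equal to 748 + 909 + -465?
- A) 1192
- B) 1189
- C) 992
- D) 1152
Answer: A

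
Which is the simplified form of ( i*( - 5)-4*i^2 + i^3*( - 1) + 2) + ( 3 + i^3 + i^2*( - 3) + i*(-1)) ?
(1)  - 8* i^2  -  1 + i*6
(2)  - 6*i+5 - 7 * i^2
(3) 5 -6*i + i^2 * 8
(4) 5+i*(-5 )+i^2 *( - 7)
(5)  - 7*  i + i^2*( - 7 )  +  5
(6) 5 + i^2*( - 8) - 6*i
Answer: 2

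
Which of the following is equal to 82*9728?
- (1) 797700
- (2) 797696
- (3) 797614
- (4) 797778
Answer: 2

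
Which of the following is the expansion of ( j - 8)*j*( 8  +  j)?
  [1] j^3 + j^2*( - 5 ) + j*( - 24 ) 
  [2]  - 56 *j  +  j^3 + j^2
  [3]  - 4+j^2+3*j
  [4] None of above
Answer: 4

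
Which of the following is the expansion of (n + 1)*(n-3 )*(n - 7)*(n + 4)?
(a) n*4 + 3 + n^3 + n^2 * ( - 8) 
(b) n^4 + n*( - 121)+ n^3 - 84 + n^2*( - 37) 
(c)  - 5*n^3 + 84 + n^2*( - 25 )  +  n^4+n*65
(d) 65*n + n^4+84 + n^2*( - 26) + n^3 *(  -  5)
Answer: c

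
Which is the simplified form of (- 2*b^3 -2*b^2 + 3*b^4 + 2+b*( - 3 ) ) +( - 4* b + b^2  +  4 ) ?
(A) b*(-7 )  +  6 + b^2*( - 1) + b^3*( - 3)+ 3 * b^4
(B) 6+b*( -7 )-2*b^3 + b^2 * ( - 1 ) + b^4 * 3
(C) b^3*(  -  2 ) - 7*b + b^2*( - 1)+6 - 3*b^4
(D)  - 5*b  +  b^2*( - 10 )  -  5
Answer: B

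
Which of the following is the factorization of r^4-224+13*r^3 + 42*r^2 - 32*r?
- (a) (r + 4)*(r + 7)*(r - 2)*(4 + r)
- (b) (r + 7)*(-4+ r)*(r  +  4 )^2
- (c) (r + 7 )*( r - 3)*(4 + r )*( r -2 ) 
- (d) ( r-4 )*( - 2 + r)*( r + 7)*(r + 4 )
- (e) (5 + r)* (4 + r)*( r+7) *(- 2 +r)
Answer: a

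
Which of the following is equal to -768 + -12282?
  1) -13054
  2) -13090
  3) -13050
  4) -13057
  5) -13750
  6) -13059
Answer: 3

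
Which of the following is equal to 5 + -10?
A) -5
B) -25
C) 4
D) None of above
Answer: A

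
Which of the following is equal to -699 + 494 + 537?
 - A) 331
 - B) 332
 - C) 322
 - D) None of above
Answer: B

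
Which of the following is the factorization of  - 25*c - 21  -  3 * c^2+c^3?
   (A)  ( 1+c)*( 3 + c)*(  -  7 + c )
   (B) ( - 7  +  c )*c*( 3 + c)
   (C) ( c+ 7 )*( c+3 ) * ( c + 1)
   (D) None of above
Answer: A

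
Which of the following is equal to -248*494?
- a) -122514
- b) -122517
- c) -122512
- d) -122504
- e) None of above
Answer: c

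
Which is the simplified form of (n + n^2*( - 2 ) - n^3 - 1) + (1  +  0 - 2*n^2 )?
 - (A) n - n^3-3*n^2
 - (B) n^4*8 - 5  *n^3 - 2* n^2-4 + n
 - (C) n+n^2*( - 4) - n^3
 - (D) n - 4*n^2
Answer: C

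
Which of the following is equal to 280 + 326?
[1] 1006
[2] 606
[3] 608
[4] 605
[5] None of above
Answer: 2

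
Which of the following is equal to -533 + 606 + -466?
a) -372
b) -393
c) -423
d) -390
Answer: b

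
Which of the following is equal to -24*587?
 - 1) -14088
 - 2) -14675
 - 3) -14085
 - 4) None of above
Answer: 1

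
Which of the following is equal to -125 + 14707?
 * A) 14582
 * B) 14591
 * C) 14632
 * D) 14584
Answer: A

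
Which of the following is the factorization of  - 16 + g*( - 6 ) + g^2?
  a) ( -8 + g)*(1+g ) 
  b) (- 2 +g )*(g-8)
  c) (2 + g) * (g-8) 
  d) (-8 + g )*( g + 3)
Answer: c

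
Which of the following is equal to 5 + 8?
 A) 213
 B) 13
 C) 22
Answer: B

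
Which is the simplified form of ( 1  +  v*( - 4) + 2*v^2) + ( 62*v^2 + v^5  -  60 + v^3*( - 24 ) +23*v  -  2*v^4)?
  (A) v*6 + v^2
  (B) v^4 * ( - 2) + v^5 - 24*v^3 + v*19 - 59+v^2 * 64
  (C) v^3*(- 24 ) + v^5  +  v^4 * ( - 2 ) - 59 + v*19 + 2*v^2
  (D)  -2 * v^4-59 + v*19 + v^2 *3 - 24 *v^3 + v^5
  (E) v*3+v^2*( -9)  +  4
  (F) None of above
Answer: B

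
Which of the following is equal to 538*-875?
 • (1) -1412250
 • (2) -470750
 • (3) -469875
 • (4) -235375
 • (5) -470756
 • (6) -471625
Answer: 2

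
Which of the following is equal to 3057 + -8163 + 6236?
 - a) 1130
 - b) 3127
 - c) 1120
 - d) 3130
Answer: a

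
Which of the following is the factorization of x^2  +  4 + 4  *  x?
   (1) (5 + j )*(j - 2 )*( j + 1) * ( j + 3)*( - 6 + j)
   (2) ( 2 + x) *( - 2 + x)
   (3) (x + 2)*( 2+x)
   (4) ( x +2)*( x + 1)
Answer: 3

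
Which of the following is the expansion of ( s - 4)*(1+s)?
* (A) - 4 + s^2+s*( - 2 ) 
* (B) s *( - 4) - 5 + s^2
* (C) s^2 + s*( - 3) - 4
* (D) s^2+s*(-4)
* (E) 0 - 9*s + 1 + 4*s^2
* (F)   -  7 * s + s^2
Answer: C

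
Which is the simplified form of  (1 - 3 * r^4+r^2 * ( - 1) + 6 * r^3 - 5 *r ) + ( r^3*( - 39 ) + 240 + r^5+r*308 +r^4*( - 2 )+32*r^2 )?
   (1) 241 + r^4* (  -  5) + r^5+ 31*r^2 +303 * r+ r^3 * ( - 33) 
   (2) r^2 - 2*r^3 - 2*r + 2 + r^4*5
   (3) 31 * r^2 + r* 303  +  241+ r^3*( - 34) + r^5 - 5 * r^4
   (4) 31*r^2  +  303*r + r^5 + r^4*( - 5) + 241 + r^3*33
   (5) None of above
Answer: 1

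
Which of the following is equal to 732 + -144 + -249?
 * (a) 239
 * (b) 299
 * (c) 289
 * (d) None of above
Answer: d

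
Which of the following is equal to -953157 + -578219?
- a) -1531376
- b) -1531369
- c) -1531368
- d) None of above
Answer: a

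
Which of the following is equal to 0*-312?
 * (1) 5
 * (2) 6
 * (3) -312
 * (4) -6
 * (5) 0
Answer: 5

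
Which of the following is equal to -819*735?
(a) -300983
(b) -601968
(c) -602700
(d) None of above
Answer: d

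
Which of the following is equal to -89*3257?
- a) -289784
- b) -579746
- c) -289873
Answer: c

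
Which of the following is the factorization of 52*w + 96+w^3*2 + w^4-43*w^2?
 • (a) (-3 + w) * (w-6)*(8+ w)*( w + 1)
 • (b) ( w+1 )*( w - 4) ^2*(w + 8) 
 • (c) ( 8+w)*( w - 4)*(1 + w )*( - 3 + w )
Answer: c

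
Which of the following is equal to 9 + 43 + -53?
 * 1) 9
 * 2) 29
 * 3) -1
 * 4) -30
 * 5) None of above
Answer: 3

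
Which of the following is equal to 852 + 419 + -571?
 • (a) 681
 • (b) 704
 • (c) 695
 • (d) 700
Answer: d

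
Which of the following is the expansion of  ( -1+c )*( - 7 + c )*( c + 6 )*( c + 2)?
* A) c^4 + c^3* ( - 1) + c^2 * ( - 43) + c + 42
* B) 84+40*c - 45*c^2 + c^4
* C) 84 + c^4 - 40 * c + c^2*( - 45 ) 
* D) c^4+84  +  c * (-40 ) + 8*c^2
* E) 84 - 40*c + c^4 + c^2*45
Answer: C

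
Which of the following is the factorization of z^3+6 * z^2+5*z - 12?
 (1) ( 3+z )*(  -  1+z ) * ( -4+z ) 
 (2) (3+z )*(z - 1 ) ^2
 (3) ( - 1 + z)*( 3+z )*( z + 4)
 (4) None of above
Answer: 3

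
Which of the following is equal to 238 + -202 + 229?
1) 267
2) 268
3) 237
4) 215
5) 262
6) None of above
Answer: 6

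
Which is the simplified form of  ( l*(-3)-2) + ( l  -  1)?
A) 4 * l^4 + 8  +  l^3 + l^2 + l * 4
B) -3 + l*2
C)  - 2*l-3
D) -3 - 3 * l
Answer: C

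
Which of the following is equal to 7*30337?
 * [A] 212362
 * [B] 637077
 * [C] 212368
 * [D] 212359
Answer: D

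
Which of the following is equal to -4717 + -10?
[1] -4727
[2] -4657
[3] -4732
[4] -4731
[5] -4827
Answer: 1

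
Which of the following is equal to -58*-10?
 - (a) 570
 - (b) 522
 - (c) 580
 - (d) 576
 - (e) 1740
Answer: c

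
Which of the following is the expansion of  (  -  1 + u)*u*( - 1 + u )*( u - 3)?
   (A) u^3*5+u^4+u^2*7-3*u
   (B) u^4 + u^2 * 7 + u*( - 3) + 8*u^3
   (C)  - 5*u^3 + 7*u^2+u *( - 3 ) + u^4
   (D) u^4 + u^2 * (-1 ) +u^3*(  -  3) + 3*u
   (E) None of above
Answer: C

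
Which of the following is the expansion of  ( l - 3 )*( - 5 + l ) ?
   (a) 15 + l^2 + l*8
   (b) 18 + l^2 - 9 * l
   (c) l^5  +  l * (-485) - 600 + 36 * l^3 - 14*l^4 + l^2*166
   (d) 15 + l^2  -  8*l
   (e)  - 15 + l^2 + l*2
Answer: d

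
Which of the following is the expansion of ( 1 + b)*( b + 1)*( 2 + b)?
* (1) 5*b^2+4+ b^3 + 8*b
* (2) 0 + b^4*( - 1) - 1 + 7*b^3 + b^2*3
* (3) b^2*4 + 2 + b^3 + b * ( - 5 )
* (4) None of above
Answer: 4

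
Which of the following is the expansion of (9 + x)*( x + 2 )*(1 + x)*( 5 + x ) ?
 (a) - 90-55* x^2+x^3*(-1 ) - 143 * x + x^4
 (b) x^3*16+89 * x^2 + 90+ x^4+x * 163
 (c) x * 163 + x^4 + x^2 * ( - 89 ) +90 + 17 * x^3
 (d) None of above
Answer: d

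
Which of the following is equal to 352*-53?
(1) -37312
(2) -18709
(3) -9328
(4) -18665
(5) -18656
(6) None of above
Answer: 5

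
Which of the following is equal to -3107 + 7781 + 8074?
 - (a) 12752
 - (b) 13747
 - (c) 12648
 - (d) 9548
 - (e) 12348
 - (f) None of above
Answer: f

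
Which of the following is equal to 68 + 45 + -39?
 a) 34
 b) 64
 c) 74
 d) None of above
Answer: c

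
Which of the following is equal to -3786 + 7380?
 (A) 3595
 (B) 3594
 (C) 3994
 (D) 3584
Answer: B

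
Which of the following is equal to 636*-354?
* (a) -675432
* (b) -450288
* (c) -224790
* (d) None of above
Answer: d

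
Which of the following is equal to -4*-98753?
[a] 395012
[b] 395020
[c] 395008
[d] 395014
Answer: a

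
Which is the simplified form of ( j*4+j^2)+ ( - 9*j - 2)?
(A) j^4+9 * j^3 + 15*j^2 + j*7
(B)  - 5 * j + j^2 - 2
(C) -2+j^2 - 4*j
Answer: B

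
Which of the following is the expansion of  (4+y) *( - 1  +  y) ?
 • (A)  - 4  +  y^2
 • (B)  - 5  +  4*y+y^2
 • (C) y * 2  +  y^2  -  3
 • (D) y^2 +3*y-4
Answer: D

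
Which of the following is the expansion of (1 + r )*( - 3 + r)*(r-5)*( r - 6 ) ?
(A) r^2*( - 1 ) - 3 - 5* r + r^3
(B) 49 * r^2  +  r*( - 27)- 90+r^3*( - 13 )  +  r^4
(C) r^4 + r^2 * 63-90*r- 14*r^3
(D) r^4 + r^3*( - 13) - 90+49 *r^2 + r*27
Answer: B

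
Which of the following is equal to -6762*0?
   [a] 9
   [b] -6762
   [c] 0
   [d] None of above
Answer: c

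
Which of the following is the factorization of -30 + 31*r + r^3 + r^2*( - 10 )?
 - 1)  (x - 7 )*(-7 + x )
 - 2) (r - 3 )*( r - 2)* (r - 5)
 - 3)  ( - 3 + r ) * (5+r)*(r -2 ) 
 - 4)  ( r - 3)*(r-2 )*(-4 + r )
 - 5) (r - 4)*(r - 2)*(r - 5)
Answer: 2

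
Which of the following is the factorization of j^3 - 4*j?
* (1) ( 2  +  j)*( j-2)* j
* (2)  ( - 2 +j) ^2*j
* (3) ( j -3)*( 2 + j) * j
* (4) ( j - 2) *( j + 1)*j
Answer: 1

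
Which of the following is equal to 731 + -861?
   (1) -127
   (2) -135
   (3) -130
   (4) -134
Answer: 3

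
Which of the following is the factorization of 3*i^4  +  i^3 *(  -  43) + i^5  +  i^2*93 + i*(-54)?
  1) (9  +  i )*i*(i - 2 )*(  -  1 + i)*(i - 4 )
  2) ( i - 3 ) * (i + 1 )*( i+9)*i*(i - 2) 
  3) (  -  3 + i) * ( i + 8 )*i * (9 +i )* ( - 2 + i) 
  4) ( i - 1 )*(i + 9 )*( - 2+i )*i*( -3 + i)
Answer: 4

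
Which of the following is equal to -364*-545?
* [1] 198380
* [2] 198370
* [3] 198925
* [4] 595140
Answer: 1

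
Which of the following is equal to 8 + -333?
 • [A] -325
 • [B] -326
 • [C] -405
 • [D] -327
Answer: A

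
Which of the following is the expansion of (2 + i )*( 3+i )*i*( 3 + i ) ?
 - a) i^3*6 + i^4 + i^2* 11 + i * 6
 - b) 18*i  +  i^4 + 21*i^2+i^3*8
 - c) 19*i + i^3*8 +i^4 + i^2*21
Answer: b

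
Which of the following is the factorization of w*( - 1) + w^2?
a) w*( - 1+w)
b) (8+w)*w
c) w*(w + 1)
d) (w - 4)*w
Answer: a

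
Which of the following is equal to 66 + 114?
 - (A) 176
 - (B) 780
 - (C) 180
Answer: C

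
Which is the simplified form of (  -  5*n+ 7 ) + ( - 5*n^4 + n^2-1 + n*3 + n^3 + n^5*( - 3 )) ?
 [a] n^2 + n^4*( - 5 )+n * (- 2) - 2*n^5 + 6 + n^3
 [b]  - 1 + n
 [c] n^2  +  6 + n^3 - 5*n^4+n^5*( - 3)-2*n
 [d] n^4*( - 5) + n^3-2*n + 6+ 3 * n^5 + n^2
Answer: c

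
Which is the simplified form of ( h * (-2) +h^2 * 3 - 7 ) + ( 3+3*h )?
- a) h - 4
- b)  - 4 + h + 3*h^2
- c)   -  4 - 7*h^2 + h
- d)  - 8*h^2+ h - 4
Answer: b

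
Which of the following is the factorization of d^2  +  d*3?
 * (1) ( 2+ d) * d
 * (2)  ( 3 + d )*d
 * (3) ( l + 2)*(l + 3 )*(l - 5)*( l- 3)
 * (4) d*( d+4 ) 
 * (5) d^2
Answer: 2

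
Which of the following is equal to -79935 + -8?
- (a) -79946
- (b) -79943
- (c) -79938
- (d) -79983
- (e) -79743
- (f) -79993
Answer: b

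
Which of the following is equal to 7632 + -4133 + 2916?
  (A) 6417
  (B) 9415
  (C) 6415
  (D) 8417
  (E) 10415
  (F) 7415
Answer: C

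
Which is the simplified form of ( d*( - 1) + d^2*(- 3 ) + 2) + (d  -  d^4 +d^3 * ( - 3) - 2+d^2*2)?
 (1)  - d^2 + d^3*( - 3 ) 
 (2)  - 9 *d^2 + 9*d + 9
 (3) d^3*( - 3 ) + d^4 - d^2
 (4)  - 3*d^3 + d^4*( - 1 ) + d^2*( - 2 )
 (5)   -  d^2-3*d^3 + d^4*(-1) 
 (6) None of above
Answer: 5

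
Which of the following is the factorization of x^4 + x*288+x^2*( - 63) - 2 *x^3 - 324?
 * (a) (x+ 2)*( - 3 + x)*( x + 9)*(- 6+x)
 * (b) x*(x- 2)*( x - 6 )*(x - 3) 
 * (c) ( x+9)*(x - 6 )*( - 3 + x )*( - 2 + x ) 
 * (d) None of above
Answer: c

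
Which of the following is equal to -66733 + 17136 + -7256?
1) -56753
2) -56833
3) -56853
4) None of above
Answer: 3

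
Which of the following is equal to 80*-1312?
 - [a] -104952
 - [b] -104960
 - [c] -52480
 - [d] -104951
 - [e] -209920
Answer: b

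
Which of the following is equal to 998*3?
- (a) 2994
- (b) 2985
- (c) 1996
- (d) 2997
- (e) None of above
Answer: a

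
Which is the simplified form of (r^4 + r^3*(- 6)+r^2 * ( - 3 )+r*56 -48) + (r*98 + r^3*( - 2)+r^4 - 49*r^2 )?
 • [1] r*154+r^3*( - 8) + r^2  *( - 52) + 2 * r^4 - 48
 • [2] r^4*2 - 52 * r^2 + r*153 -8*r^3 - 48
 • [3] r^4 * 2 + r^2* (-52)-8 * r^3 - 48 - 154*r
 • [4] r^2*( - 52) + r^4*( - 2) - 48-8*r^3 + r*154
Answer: 1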